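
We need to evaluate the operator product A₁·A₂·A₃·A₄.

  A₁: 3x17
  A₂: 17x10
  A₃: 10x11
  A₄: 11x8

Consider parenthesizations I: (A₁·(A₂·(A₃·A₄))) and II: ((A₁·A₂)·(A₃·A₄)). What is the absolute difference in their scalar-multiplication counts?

Order I = (A₁·(A₂·(A₃·A₄))): (A₃·A₄): 10×11 by 11×8 → 10×8, cost 10·11·8 = 880; (A₂·(A₃·A₄)): 17×10 by 10×8 → 17×8, cost 17·10·8 = 1360; cumulative 2240; (A₁·(A₂·(A₃·A₄))): 3×17 by 17×8 → 3×8, cost 3·17·8 = 408; cumulative 2648. Total 2648.
Order II = ((A₁·A₂)·(A₃·A₄)): (A₁·A₂): 3×17 by 17×10 → 3×10, cost 3·17·10 = 510; (A₃·A₄): 10×11 by 11×8 → 10×8, cost 10·11·8 = 880; ((A₁·A₂)·(A₃·A₄)): 3×10 by 10×8 → 3×8, cost 3·10·8 = 240; cumulative 1630. Total 1630.
Difference: |2648 − 1630| = 1018.

1018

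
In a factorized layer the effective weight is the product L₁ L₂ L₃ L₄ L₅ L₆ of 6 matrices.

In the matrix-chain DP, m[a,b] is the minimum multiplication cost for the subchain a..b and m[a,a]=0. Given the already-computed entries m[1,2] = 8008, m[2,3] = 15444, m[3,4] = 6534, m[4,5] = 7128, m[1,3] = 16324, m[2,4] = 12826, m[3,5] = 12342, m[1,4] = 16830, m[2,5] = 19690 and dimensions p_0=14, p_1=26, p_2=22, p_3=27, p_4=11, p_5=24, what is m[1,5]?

m[1,5] = min over k∈[1,4] of m[1,k]+m[k+1,5]+p_{0}·p_k·p_{5}.
k=1: 0 + 19690 + 14·26·24 = 28426; k=2: 8008 + 12342 + 14·22·24 = 27742; k=3: 16324 + 7128 + 14·27·24 = 32524; k=4: 16830 + 0 + 14·11·24 = 20526.
Minimum: 20526 at k=4.

20526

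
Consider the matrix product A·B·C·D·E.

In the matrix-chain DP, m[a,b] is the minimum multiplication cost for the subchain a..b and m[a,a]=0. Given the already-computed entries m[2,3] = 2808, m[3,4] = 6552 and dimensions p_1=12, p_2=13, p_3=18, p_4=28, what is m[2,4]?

8856

m[2,4] = min over k∈[2,3] of m[2,k]+m[k+1,4]+p_{1}·p_k·p_{4}.
k=2: 0 + 6552 + 12·13·28 = 10920; k=3: 2808 + 0 + 12·18·28 = 8856.
Minimum: 8856 at k=3.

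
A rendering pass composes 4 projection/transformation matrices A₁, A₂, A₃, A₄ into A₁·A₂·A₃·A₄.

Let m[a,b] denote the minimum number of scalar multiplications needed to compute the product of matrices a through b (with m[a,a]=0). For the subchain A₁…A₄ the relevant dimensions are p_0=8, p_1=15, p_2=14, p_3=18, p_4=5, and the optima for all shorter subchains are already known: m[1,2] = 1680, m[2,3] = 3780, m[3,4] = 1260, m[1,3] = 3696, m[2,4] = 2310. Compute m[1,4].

m[1,4] = min over k∈[1,3] of m[1,k]+m[k+1,4]+p_{0}·p_k·p_{4}.
k=1: 0 + 2310 + 8·15·5 = 2910; k=2: 1680 + 1260 + 8·14·5 = 3500; k=3: 3696 + 0 + 8·18·5 = 4416.
Minimum: 2910 at k=1.

2910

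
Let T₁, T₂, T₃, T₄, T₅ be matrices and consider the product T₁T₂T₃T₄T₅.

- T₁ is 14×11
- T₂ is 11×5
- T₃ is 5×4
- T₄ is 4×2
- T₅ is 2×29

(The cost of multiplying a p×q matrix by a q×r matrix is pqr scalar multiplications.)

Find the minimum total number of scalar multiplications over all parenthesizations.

Adjacent pairs: T₁T₂ = 14·11·5 = 770; T₂T₃ = 11·5·4 = 220; T₃T₄ = 5·4·2 = 40; T₄T₅ = 4·2·29 = 232.
Length 3: T₁..T₃: k=1: 0+220+14·11·4=836; k=2: 770+0+14·5·4=1050 → min 836 | T₂..T₄: k=2: 0+40+11·5·2=150; k=3: 220+0+11·4·2=308 → min 150 | T₃..T₅: k=3: 0+232+5·4·29=812; k=4: 40+0+5·2·29=330 → min 330.
Length 4: T₁..T₄: k=1: 0+150+14·11·2=458; k=2: 770+40+14·5·2=950; k=3: 836+0+14·4·2=948 → min 458 | T₂..T₅: k=2: 0+330+11·5·29=1925; k=3: 220+232+11·4·29=1728; k=4: 150+0+11·2·29=788 → min 788.
Length 5: T₁..T₅: k=1: 0+788+14·11·29=5254; k=2: 770+330+14·5·29=3130; k=3: 836+232+14·4·29=2692; k=4: 458+0+14·2·29=1270 → min 1270.
Optimal order: ((T₁(T₂(T₃T₄)))T₅) with cost 1270.

1270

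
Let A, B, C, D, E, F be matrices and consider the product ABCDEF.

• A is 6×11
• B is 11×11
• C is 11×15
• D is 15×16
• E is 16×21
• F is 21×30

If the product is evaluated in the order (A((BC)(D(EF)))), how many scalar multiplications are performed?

26025

(BC): 11×11 by 11×15 → 11×15, cost 11·11·15 = 1815
(EF): 16×21 by 21×30 → 16×30, cost 16·21·30 = 10080
(D(EF)): 15×16 by 16×30 → 15×30, cost 15·16·30 = 7200; cumulative 17280
((BC)(D(EF))): 11×15 by 15×30 → 11×30, cost 11·15·30 = 4950; cumulative 24045
(A((BC)(D(EF)))): 6×11 by 11×30 → 6×30, cost 6·11·30 = 1980; cumulative 26025
Total: 26025 scalar multiplications.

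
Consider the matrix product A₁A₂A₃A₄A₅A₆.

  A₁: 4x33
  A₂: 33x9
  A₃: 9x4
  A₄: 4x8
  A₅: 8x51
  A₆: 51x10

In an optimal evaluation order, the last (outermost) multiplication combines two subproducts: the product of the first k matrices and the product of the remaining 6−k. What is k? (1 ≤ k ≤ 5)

Adjacent pairs: A₁A₂ = 4·33·9 = 1188; A₂A₃ = 33·9·4 = 1188; A₃A₄ = 9·4·8 = 288; A₄A₅ = 4·8·51 = 1632; A₅A₆ = 8·51·10 = 4080.
Length 3: A₁..A₃: k=1: 0+1188+4·33·4=1716; k=2: 1188+0+4·9·4=1332 → min 1332 | A₂..A₄: k=2: 0+288+33·9·8=2664; k=3: 1188+0+33·4·8=2244 → min 2244 | A₃..A₅: k=3: 0+1632+9·4·51=3468; k=4: 288+0+9·8·51=3960 → min 3468 | A₄..A₆: k=4: 0+4080+4·8·10=4400; k=5: 1632+0+4·51·10=3672 → min 3672.
Length 4: A₁..A₄: k=1: 0+2244+4·33·8=3300; k=2: 1188+288+4·9·8=1764; k=3: 1332+0+4·4·8=1460 → min 1460 | A₂..A₅: k=2: 0+3468+33·9·51=18615; k=3: 1188+1632+33·4·51=9552; k=4: 2244+0+33·8·51=15708 → min 9552 | A₃..A₆: k=3: 0+3672+9·4·10=4032; k=4: 288+4080+9·8·10=5088; k=5: 3468+0+9·51·10=8058 → min 4032.
Length 5: A₁..A₅: k=1: 0+9552+4·33·51=16284; k=2: 1188+3468+4·9·51=6492; k=3: 1332+1632+4·4·51=3780; k=4: 1460+0+4·8·51=3092 → min 3092 | A₂..A₆: k=2: 0+4032+33·9·10=7002; k=3: 1188+3672+33·4·10=6180; k=4: 2244+4080+33·8·10=8964; k=5: 9552+0+33·51·10=26382 → min 6180.
Top-level splits: k=1: (A₁..A₁)·(A₂..A₆) → 0+6180+4·33·10 = 7500; k=2: (A₁..A₂)·(A₃..A₆) → 1188+4032+4·9·10 = 5580; k=3: (A₁..A₃)·(A₄..A₆) → 1332+3672+4·4·10 = 5164; k=4: (A₁..A₄)·(A₅..A₆) → 1460+4080+4·8·10 = 5860; k=5: (A₁..A₅)·(A₆..A₆) → 3092+0+4·51·10 = 5132.
Best split is after A₅, i.e. k = 5.

5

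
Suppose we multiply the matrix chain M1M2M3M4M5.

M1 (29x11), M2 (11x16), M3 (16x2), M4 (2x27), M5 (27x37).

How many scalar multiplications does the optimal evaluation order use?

5134

Adjacent pairs: M1M2 = 29·11·16 = 5104; M2M3 = 11·16·2 = 352; M3M4 = 16·2·27 = 864; M4M5 = 2·27·37 = 1998.
Length 3: M1..M3: k=1: 0+352+29·11·2=990; k=2: 5104+0+29·16·2=6032 → min 990 | M2..M4: k=2: 0+864+11·16·27=5616; k=3: 352+0+11·2·27=946 → min 946 | M3..M5: k=3: 0+1998+16·2·37=3182; k=4: 864+0+16·27·37=16848 → min 3182.
Length 4: M1..M4: k=1: 0+946+29·11·27=9559; k=2: 5104+864+29·16·27=18496; k=3: 990+0+29·2·27=2556 → min 2556 | M2..M5: k=2: 0+3182+11·16·37=9694; k=3: 352+1998+11·2·37=3164; k=4: 946+0+11·27·37=11935 → min 3164.
Length 5: M1..M5: k=1: 0+3164+29·11·37=14967; k=2: 5104+3182+29·16·37=25454; k=3: 990+1998+29·2·37=5134; k=4: 2556+0+29·27·37=31527 → min 5134.
Optimal order: ((M1(M2M3))(M4M5)) with cost 5134.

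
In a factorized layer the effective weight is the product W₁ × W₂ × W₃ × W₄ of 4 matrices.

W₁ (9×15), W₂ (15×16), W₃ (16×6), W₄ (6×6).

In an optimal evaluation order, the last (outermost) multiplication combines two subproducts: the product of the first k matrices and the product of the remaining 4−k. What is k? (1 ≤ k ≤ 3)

Adjacent pairs: W₁W₂ = 9·15·16 = 2160; W₂W₃ = 15·16·6 = 1440; W₃W₄ = 16·6·6 = 576.
Length 3: W₁..W₃: k=1: 0+1440+9·15·6=2250; k=2: 2160+0+9·16·6=3024 → min 2250 | W₂..W₄: k=2: 0+576+15·16·6=2016; k=3: 1440+0+15·6·6=1980 → min 1980.
Top-level splits: k=1: (W₁..W₁)·(W₂..W₄) → 0+1980+9·15·6 = 2790; k=2: (W₁..W₂)·(W₃..W₄) → 2160+576+9·16·6 = 3600; k=3: (W₁..W₃)·(W₄..W₄) → 2250+0+9·6·6 = 2574.
Best split is after W₃, i.e. k = 3.

3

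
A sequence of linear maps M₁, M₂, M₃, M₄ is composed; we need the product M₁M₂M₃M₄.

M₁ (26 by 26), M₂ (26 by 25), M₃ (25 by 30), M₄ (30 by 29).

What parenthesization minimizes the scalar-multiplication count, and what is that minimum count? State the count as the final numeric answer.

57500

Adjacent pairs: M₁M₂ = 26·26·25 = 16900; M₂M₃ = 26·25·30 = 19500; M₃M₄ = 25·30·29 = 21750.
Length 3: M₁..M₃: k=1: 0+19500+26·26·30=39780; k=2: 16900+0+26·25·30=36400 → min 36400 | M₂..M₄: k=2: 0+21750+26·25·29=40600; k=3: 19500+0+26·30·29=42120 → min 40600.
Length 4: M₁..M₄: k=1: 0+40600+26·26·29=60204; k=2: 16900+21750+26·25·29=57500; k=3: 36400+0+26·30·29=59020 → min 57500.
Optimal parenthesization: ((M₁M₂)(M₃M₄)) with cost 57500.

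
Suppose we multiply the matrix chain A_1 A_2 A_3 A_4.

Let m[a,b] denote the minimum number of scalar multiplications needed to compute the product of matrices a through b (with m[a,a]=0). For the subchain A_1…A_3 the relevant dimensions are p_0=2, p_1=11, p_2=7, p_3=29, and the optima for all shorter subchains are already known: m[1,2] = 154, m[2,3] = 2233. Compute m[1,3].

m[1,3] = min over k∈[1,2] of m[1,k]+m[k+1,3]+p_{0}·p_k·p_{3}.
k=1: 0 + 2233 + 2·11·29 = 2871; k=2: 154 + 0 + 2·7·29 = 560.
Minimum: 560 at k=2.

560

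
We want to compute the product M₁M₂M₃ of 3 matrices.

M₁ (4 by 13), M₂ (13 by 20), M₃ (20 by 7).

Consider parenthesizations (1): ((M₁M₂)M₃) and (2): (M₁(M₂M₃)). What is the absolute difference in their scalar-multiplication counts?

584

Order (1) = ((M₁M₂)M₃): (M₁M₂): 4×13 by 13×20 → 4×20, cost 4·13·20 = 1040; ((M₁M₂)M₃): 4×20 by 20×7 → 4×7, cost 4·20·7 = 560; cumulative 1600. Total 1600.
Order (2) = (M₁(M₂M₃)): (M₂M₃): 13×20 by 20×7 → 13×7, cost 13·20·7 = 1820; (M₁(M₂M₃)): 4×13 by 13×7 → 4×7, cost 4·13·7 = 364; cumulative 2184. Total 2184.
Difference: |1600 − 2184| = 584.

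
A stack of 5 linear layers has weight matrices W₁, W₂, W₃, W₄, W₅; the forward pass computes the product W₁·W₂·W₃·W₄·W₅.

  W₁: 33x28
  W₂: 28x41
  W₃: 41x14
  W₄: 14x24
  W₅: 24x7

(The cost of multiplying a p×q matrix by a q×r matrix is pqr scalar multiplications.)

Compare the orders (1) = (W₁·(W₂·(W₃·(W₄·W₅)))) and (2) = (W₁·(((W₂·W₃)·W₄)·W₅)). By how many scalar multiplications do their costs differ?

Order (1) = (W₁·(W₂·(W₃·(W₄·W₅)))): (W₄·W₅): 14×24 by 24×7 → 14×7, cost 14·24·7 = 2352; (W₃·(W₄·W₅)): 41×14 by 14×7 → 41×7, cost 41·14·7 = 4018; cumulative 6370; (W₂·(W₃·(W₄·W₅))): 28×41 by 41×7 → 28×7, cost 28·41·7 = 8036; cumulative 14406; (W₁·(W₂·(W₃·(W₄·W₅)))): 33×28 by 28×7 → 33×7, cost 33·28·7 = 6468; cumulative 20874. Total 20874.
Order (2) = (W₁·(((W₂·W₃)·W₄)·W₅)): (W₂·W₃): 28×41 by 41×14 → 28×14, cost 28·41·14 = 16072; ((W₂·W₃)·W₄): 28×14 by 14×24 → 28×24, cost 28·14·24 = 9408; cumulative 25480; (((W₂·W₃)·W₄)·W₅): 28×24 by 24×7 → 28×7, cost 28·24·7 = 4704; cumulative 30184; (W₁·(((W₂·W₃)·W₄)·W₅)): 33×28 by 28×7 → 33×7, cost 33·28·7 = 6468; cumulative 36652. Total 36652.
Difference: |20874 − 36652| = 15778.

15778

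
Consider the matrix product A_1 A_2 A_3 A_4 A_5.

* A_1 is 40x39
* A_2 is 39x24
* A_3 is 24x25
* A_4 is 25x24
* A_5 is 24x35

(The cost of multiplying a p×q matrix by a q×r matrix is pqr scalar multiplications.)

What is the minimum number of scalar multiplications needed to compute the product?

Adjacent pairs: A_1A_2 = 40·39·24 = 37440; A_2A_3 = 39·24·25 = 23400; A_3A_4 = 24·25·24 = 14400; A_4A_5 = 25·24·35 = 21000.
Length 3: A_1..A_3: k=1: 0+23400+40·39·25=62400; k=2: 37440+0+40·24·25=61440 → min 61440 | A_2..A_4: k=2: 0+14400+39·24·24=36864; k=3: 23400+0+39·25·24=46800 → min 36864 | A_3..A_5: k=3: 0+21000+24·25·35=42000; k=4: 14400+0+24·24·35=34560 → min 34560.
Length 4: A_1..A_4: k=1: 0+36864+40·39·24=74304; k=2: 37440+14400+40·24·24=74880; k=3: 61440+0+40·25·24=85440 → min 74304 | A_2..A_5: k=2: 0+34560+39·24·35=67320; k=3: 23400+21000+39·25·35=78525; k=4: 36864+0+39·24·35=69624 → min 67320.
Length 5: A_1..A_5: k=1: 0+67320+40·39·35=121920; k=2: 37440+34560+40·24·35=105600; k=3: 61440+21000+40·25·35=117440; k=4: 74304+0+40·24·35=107904 → min 105600.
Optimal order: ((A_1 A_2) ((A_3 A_4) A_5)) with cost 105600.

105600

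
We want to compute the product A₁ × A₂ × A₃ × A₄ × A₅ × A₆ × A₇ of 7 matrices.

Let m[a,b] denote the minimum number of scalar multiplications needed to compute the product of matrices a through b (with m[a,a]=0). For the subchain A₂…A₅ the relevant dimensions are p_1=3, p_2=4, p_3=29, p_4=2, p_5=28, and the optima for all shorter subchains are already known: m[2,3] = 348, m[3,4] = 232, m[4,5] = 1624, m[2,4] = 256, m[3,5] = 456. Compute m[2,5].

424

m[2,5] = min over k∈[2,4] of m[2,k]+m[k+1,5]+p_{1}·p_k·p_{5}.
k=2: 0 + 456 + 3·4·28 = 792; k=3: 348 + 1624 + 3·29·28 = 4408; k=4: 256 + 0 + 3·2·28 = 424.
Minimum: 424 at k=4.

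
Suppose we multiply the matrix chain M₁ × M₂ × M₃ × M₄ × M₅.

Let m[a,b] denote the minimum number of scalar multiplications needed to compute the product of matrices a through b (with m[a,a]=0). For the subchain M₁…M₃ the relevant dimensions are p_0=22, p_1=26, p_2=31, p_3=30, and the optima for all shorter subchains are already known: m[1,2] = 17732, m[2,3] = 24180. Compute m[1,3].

m[1,3] = min over k∈[1,2] of m[1,k]+m[k+1,3]+p_{0}·p_k·p_{3}.
k=1: 0 + 24180 + 22·26·30 = 41340; k=2: 17732 + 0 + 22·31·30 = 38192.
Minimum: 38192 at k=2.

38192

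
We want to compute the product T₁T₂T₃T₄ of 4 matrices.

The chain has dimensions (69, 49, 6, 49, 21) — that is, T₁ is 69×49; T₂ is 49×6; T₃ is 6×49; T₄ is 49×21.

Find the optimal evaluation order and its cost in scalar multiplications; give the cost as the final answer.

Adjacent pairs: T₁T₂ = 69·49·6 = 20286; T₂T₃ = 49·6·49 = 14406; T₃T₄ = 6·49·21 = 6174.
Length 3: T₁..T₃: k=1: 0+14406+69·49·49=180075; k=2: 20286+0+69·6·49=40572 → min 40572 | T₂..T₄: k=2: 0+6174+49·6·21=12348; k=3: 14406+0+49·49·21=64827 → min 12348.
Length 4: T₁..T₄: k=1: 0+12348+69·49·21=83349; k=2: 20286+6174+69·6·21=35154; k=3: 40572+0+69·49·21=111573 → min 35154.
Optimal parenthesization: ((T₁T₂)(T₃T₄)) with cost 35154.

35154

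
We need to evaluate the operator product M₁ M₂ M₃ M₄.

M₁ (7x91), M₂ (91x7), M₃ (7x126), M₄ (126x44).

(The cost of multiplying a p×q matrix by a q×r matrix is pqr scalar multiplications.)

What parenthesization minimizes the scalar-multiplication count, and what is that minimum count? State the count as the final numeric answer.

45423

Adjacent pairs: M₁M₂ = 7·91·7 = 4459; M₂M₃ = 91·7·126 = 80262; M₃M₄ = 7·126·44 = 38808.
Length 3: M₁..M₃: k=1: 0+80262+7·91·126=160524; k=2: 4459+0+7·7·126=10633 → min 10633 | M₂..M₄: k=2: 0+38808+91·7·44=66836; k=3: 80262+0+91·126·44=584766 → min 66836.
Length 4: M₁..M₄: k=1: 0+66836+7·91·44=94864; k=2: 4459+38808+7·7·44=45423; k=3: 10633+0+7·126·44=49441 → min 45423.
Optimal parenthesization: ((M₁ M₂) (M₃ M₄)) with cost 45423.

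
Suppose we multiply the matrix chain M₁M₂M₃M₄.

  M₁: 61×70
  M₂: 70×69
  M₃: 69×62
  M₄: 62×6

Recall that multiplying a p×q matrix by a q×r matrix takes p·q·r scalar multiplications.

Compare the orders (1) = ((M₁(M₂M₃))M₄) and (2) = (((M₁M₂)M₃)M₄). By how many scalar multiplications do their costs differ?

Order (1) = ((M₁(M₂M₃))M₄): (M₂M₃): 70×69 by 69×62 → 70×62, cost 70·69·62 = 299460; (M₁(M₂M₃)): 61×70 by 70×62 → 61×62, cost 61·70·62 = 264740; cumulative 564200; ((M₁(M₂M₃))M₄): 61×62 by 62×6 → 61×6, cost 61·62·6 = 22692; cumulative 586892. Total 586892.
Order (2) = (((M₁M₂)M₃)M₄): (M₁M₂): 61×70 by 70×69 → 61×69, cost 61·70·69 = 294630; ((M₁M₂)M₃): 61×69 by 69×62 → 61×62, cost 61·69·62 = 260958; cumulative 555588; (((M₁M₂)M₃)M₄): 61×62 by 62×6 → 61×6, cost 61·62·6 = 22692; cumulative 578280. Total 578280.
Difference: |586892 − 578280| = 8612.

8612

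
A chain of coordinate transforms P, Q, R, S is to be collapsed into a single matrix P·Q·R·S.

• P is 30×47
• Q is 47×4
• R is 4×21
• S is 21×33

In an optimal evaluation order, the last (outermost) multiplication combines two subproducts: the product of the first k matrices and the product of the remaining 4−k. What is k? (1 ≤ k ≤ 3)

2

Adjacent pairs: PQ = 30·47·4 = 5640; QR = 47·4·21 = 3948; RS = 4·21·33 = 2772.
Length 3: P..R: k=1: 0+3948+30·47·21=33558; k=2: 5640+0+30·4·21=8160 → min 8160 | Q..S: k=2: 0+2772+47·4·33=8976; k=3: 3948+0+47·21·33=36519 → min 8976.
Top-level splits: k=1: (P..P)·(Q..S) → 0+8976+30·47·33 = 55506; k=2: (P..Q)·(R..S) → 5640+2772+30·4·33 = 12372; k=3: (P..R)·(S..S) → 8160+0+30·21·33 = 28950.
Best split is after Q, i.e. k = 2.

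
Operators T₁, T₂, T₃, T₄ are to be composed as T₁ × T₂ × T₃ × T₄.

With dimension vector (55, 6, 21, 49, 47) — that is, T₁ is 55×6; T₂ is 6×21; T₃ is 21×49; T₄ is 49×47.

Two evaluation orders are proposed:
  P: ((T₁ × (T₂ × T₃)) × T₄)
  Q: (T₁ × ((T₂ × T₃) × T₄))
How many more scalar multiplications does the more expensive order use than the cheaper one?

Order P = ((T₁ × (T₂ × T₃)) × T₄): (T₂ × T₃): 6×21 by 21×49 → 6×49, cost 6·21·49 = 6174; (T₁ × (T₂ × T₃)): 55×6 by 6×49 → 55×49, cost 55·6·49 = 16170; cumulative 22344; ((T₁ × (T₂ × T₃)) × T₄): 55×49 by 49×47 → 55×47, cost 55·49·47 = 126665; cumulative 149009. Total 149009.
Order Q = (T₁ × ((T₂ × T₃) × T₄)): (T₂ × T₃): 6×21 by 21×49 → 6×49, cost 6·21·49 = 6174; ((T₂ × T₃) × T₄): 6×49 by 49×47 → 6×47, cost 6·49·47 = 13818; cumulative 19992; (T₁ × ((T₂ × T₃) × T₄)): 55×6 by 6×47 → 55×47, cost 55·6·47 = 15510; cumulative 35502. Total 35502.
Difference: |149009 − 35502| = 113507.

113507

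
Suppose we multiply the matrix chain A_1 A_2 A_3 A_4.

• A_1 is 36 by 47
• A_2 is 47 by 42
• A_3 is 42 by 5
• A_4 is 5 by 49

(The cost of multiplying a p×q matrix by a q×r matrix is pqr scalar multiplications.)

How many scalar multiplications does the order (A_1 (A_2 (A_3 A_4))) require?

(A_3 A_4): 42×5 by 5×49 → 42×49, cost 42·5·49 = 10290
(A_2 (A_3 A_4)): 47×42 by 42×49 → 47×49, cost 47·42·49 = 96726; cumulative 107016
(A_1 (A_2 (A_3 A_4))): 36×47 by 47×49 → 36×49, cost 36·47·49 = 82908; cumulative 189924
Total: 189924 scalar multiplications.

189924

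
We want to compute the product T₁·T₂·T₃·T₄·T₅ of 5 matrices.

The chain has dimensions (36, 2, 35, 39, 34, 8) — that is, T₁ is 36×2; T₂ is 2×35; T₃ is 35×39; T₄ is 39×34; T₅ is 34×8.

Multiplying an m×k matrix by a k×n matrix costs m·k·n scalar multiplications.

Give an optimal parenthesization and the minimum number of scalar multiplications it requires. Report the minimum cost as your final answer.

Adjacent pairs: T₁T₂ = 36·2·35 = 2520; T₂T₃ = 2·35·39 = 2730; T₃T₄ = 35·39·34 = 46410; T₄T₅ = 39·34·8 = 10608.
Length 3: T₁..T₃: k=1: 0+2730+36·2·39=5538; k=2: 2520+0+36·35·39=51660 → min 5538 | T₂..T₄: k=2: 0+46410+2·35·34=48790; k=3: 2730+0+2·39·34=5382 → min 5382 | T₃..T₅: k=3: 0+10608+35·39·8=21528; k=4: 46410+0+35·34·8=55930 → min 21528.
Length 4: T₁..T₄: k=1: 0+5382+36·2·34=7830; k=2: 2520+46410+36·35·34=91770; k=3: 5538+0+36·39·34=53274 → min 7830 | T₂..T₅: k=2: 0+21528+2·35·8=22088; k=3: 2730+10608+2·39·8=13962; k=4: 5382+0+2·34·8=5926 → min 5926.
Length 5: T₁..T₅: k=1: 0+5926+36·2·8=6502; k=2: 2520+21528+36·35·8=34128; k=3: 5538+10608+36·39·8=27378; k=4: 7830+0+36·34·8=17622 → min 6502.
Optimal parenthesization: (T₁·(((T₂·T₃)·T₄)·T₅)) with cost 6502.

6502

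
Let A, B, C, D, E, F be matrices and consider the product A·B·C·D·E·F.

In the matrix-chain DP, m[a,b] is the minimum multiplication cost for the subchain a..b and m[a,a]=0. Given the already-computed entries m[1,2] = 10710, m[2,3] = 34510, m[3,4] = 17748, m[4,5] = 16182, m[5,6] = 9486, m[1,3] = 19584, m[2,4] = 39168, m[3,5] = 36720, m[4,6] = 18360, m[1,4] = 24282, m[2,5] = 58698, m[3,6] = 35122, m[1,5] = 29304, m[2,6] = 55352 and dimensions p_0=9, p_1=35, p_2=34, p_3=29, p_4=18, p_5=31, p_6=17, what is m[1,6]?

m[1,6] = min over k∈[1,5] of m[1,k]+m[k+1,6]+p_{0}·p_k·p_{6}.
k=1: 0 + 55352 + 9·35·17 = 60707; k=2: 10710 + 35122 + 9·34·17 = 51034; k=3: 19584 + 18360 + 9·29·17 = 42381; k=4: 24282 + 9486 + 9·18·17 = 36522; k=5: 29304 + 0 + 9·31·17 = 34047.
Minimum: 34047 at k=5.

34047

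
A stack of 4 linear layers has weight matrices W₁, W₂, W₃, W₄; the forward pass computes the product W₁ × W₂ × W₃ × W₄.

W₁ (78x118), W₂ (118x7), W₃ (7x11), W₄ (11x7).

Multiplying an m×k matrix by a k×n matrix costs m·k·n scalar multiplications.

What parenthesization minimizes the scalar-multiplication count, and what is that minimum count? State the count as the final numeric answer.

Adjacent pairs: W₁W₂ = 78·118·7 = 64428; W₂W₃ = 118·7·11 = 9086; W₃W₄ = 7·11·7 = 539.
Length 3: W₁..W₃: k=1: 0+9086+78·118·11=110330; k=2: 64428+0+78·7·11=70434 → min 70434 | W₂..W₄: k=2: 0+539+118·7·7=6321; k=3: 9086+0+118·11·7=18172 → min 6321.
Length 4: W₁..W₄: k=1: 0+6321+78·118·7=70749; k=2: 64428+539+78·7·7=68789; k=3: 70434+0+78·11·7=76440 → min 68789.
Optimal parenthesization: ((W₁ × W₂) × (W₃ × W₄)) with cost 68789.

68789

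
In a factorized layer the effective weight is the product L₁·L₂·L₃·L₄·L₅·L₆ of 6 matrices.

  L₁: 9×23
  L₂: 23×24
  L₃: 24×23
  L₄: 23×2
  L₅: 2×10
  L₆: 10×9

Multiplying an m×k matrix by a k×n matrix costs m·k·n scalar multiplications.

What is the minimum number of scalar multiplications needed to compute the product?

2964

Adjacent pairs: L₁L₂ = 9·23·24 = 4968; L₂L₃ = 23·24·23 = 12696; L₃L₄ = 24·23·2 = 1104; L₄L₅ = 23·2·10 = 460; L₅L₆ = 2·10·9 = 180.
Length 3: L₁..L₃: k=1: 0+12696+9·23·23=17457; k=2: 4968+0+9·24·23=9936 → min 9936 | L₂..L₄: k=2: 0+1104+23·24·2=2208; k=3: 12696+0+23·23·2=13754 → min 2208 | L₃..L₅: k=3: 0+460+24·23·10=5980; k=4: 1104+0+24·2·10=1584 → min 1584 | L₄..L₆: k=4: 0+180+23·2·9=594; k=5: 460+0+23·10·9=2530 → min 594.
Length 4: L₁..L₄: k=1: 0+2208+9·23·2=2622; k=2: 4968+1104+9·24·2=6504; k=3: 9936+0+9·23·2=10350 → min 2622 | L₂..L₅: k=2: 0+1584+23·24·10=7104; k=3: 12696+460+23·23·10=18446; k=4: 2208+0+23·2·10=2668 → min 2668 | L₃..L₆: k=3: 0+594+24·23·9=5562; k=4: 1104+180+24·2·9=1716; k=5: 1584+0+24·10·9=3744 → min 1716.
Length 5: L₁..L₅: k=1: 0+2668+9·23·10=4738; k=2: 4968+1584+9·24·10=8712; k=3: 9936+460+9·23·10=12466; k=4: 2622+0+9·2·10=2802 → min 2802 | L₂..L₆: k=2: 0+1716+23·24·9=6684; k=3: 12696+594+23·23·9=18051; k=4: 2208+180+23·2·9=2802; k=5: 2668+0+23·10·9=4738 → min 2802.
Length 6: L₁..L₆: k=1: 0+2802+9·23·9=4665; k=2: 4968+1716+9·24·9=8628; k=3: 9936+594+9·23·9=12393; k=4: 2622+180+9·2·9=2964; k=5: 2802+0+9·10·9=3612 → min 2964.
Optimal order: ((L₁·(L₂·(L₃·L₄)))·(L₅·L₆)) with cost 2964.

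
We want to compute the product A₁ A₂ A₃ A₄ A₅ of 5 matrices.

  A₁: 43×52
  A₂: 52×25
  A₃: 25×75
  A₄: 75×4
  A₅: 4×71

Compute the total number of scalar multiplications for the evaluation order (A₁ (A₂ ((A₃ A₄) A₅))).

(A₃ A₄): 25×75 by 75×4 → 25×4, cost 25·75·4 = 7500
((A₃ A₄) A₅): 25×4 by 4×71 → 25×71, cost 25·4·71 = 7100; cumulative 14600
(A₂ ((A₃ A₄) A₅)): 52×25 by 25×71 → 52×71, cost 52·25·71 = 92300; cumulative 106900
(A₁ (A₂ ((A₃ A₄) A₅))): 43×52 by 52×71 → 43×71, cost 43·52·71 = 158756; cumulative 265656
Total: 265656 scalar multiplications.

265656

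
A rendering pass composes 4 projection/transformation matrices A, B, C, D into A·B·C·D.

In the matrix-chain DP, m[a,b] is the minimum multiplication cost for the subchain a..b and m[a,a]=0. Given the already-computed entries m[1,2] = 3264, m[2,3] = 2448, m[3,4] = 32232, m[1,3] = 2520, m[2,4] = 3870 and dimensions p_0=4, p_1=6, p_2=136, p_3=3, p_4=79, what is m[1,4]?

m[1,4] = min over k∈[1,3] of m[1,k]+m[k+1,4]+p_{0}·p_k·p_{4}.
k=1: 0 + 3870 + 4·6·79 = 5766; k=2: 3264 + 32232 + 4·136·79 = 78472; k=3: 2520 + 0 + 4·3·79 = 3468.
Minimum: 3468 at k=3.

3468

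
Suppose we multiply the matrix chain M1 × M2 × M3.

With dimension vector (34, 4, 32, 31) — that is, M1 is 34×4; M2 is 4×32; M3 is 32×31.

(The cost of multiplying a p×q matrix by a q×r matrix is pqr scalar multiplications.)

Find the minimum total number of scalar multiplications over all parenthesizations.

Order (M1 × (M2 × M3)): (M2 × M3): 4×32 by 32×31 → 4×31, cost 4·32·31 = 3968; (M1 × (M2 × M3)): 34×4 by 4×31 → 34×31, cost 34·4·31 = 4216; cumulative 8184. Total 8184.
Order ((M1 × M2) × M3): (M1 × M2): 34×4 by 4×32 → 34×32, cost 34·4·32 = 4352; ((M1 × M2) × M3): 34×32 by 32×31 → 34×31, cost 34·32·31 = 33728; cumulative 38080. Total 38080.
Minimum: 8184.

8184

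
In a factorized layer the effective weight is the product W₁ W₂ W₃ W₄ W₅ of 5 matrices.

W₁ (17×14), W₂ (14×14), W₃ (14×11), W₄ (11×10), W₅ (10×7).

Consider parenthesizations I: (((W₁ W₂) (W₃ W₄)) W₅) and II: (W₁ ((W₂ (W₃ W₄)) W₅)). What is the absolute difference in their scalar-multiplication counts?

2296

Order I = (((W₁ W₂) (W₃ W₄)) W₅): (W₁ W₂): 17×14 by 14×14 → 17×14, cost 17·14·14 = 3332; (W₃ W₄): 14×11 by 11×10 → 14×10, cost 14·11·10 = 1540; ((W₁ W₂) (W₃ W₄)): 17×14 by 14×10 → 17×10, cost 17·14·10 = 2380; cumulative 7252; (((W₁ W₂) (W₃ W₄)) W₅): 17×10 by 10×7 → 17×7, cost 17·10·7 = 1190; cumulative 8442. Total 8442.
Order II = (W₁ ((W₂ (W₃ W₄)) W₅)): (W₃ W₄): 14×11 by 11×10 → 14×10, cost 14·11·10 = 1540; (W₂ (W₃ W₄)): 14×14 by 14×10 → 14×10, cost 14·14·10 = 1960; cumulative 3500; ((W₂ (W₃ W₄)) W₅): 14×10 by 10×7 → 14×7, cost 14·10·7 = 980; cumulative 4480; (W₁ ((W₂ (W₃ W₄)) W₅)): 17×14 by 14×7 → 17×7, cost 17·14·7 = 1666; cumulative 6146. Total 6146.
Difference: |8442 − 6146| = 2296.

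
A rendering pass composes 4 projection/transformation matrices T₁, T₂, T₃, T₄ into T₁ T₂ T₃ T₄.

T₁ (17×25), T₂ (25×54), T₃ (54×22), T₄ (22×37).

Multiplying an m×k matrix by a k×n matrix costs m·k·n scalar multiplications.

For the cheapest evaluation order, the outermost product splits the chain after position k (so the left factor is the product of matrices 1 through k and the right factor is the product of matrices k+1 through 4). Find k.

3

Adjacent pairs: T₁T₂ = 17·25·54 = 22950; T₂T₃ = 25·54·22 = 29700; T₃T₄ = 54·22·37 = 43956.
Length 3: T₁..T₃: k=1: 0+29700+17·25·22=39050; k=2: 22950+0+17·54·22=43146 → min 39050 | T₂..T₄: k=2: 0+43956+25·54·37=93906; k=3: 29700+0+25·22·37=50050 → min 50050.
Top-level splits: k=1: (T₁..T₁)·(T₂..T₄) → 0+50050+17·25·37 = 65775; k=2: (T₁..T₂)·(T₃..T₄) → 22950+43956+17·54·37 = 100872; k=3: (T₁..T₃)·(T₄..T₄) → 39050+0+17·22·37 = 52888.
Best split is after T₃, i.e. k = 3.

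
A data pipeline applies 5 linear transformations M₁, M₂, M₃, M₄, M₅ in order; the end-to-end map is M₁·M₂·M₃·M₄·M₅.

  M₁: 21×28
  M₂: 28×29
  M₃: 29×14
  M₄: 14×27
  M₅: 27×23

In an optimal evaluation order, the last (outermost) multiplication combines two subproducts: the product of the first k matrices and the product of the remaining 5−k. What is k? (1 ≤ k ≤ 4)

3

Adjacent pairs: M₁M₂ = 21·28·29 = 17052; M₂M₃ = 28·29·14 = 11368; M₃M₄ = 29·14·27 = 10962; M₄M₅ = 14·27·23 = 8694.
Length 3: M₁..M₃: k=1: 0+11368+21·28·14=19600; k=2: 17052+0+21·29·14=25578 → min 19600 | M₂..M₄: k=2: 0+10962+28·29·27=32886; k=3: 11368+0+28·14·27=21952 → min 21952 | M₃..M₅: k=3: 0+8694+29·14·23=18032; k=4: 10962+0+29·27·23=28971 → min 18032.
Length 4: M₁..M₄: k=1: 0+21952+21·28·27=37828; k=2: 17052+10962+21·29·27=44457; k=3: 19600+0+21·14·27=27538 → min 27538 | M₂..M₅: k=2: 0+18032+28·29·23=36708; k=3: 11368+8694+28·14·23=29078; k=4: 21952+0+28·27·23=39340 → min 29078.
Top-level splits: k=1: (M₁..M₁)·(M₂..M₅) → 0+29078+21·28·23 = 42602; k=2: (M₁..M₂)·(M₃..M₅) → 17052+18032+21·29·23 = 49091; k=3: (M₁..M₃)·(M₄..M₅) → 19600+8694+21·14·23 = 35056; k=4: (M₁..M₄)·(M₅..M₅) → 27538+0+21·27·23 = 40579.
Best split is after M₃, i.e. k = 3.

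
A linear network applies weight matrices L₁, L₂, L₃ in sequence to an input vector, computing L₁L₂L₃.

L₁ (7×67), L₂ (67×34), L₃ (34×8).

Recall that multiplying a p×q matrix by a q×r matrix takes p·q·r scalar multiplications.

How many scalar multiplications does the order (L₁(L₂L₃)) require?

(L₂L₃): 67×34 by 34×8 → 67×8, cost 67·34·8 = 18224
(L₁(L₂L₃)): 7×67 by 67×8 → 7×8, cost 7·67·8 = 3752; cumulative 21976
Total: 21976 scalar multiplications.

21976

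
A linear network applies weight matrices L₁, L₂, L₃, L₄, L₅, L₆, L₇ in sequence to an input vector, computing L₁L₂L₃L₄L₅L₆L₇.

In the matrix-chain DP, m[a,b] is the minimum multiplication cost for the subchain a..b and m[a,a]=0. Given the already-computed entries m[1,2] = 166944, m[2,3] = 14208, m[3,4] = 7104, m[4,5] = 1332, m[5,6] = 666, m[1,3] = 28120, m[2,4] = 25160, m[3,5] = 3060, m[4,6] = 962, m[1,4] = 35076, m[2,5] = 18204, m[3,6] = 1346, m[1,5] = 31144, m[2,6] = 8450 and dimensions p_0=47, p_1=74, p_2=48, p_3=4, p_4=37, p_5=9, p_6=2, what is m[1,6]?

15406

m[1,6] = min over k∈[1,5] of m[1,k]+m[k+1,6]+p_{0}·p_k·p_{6}.
k=1: 0 + 8450 + 47·74·2 = 15406; k=2: 166944 + 1346 + 47·48·2 = 172802; k=3: 28120 + 962 + 47·4·2 = 29458; k=4: 35076 + 666 + 47·37·2 = 39220; k=5: 31144 + 0 + 47·9·2 = 31990.
Minimum: 15406 at k=1.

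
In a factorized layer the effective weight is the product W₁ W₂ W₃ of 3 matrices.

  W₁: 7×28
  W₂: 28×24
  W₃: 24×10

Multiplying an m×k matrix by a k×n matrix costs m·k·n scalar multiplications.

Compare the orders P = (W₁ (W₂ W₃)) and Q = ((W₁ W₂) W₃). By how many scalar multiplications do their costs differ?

Order P = (W₁ (W₂ W₃)): (W₂ W₃): 28×24 by 24×10 → 28×10, cost 28·24·10 = 6720; (W₁ (W₂ W₃)): 7×28 by 28×10 → 7×10, cost 7·28·10 = 1960; cumulative 8680. Total 8680.
Order Q = ((W₁ W₂) W₃): (W₁ W₂): 7×28 by 28×24 → 7×24, cost 7·28·24 = 4704; ((W₁ W₂) W₃): 7×24 by 24×10 → 7×10, cost 7·24·10 = 1680; cumulative 6384. Total 6384.
Difference: |8680 − 6384| = 2296.

2296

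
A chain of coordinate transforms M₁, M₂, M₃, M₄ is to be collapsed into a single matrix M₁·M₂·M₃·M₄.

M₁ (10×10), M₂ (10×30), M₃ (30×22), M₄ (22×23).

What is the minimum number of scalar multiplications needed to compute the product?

13860

Adjacent pairs: M₁M₂ = 10·10·30 = 3000; M₂M₃ = 10·30·22 = 6600; M₃M₄ = 30·22·23 = 15180.
Length 3: M₁..M₃: k=1: 0+6600+10·10·22=8800; k=2: 3000+0+10·30·22=9600 → min 8800 | M₂..M₄: k=2: 0+15180+10·30·23=22080; k=3: 6600+0+10·22·23=11660 → min 11660.
Length 4: M₁..M₄: k=1: 0+11660+10·10·23=13960; k=2: 3000+15180+10·30·23=25080; k=3: 8800+0+10·22·23=13860 → min 13860.
Optimal order: ((M₁·(M₂·M₃))·M₄) with cost 13860.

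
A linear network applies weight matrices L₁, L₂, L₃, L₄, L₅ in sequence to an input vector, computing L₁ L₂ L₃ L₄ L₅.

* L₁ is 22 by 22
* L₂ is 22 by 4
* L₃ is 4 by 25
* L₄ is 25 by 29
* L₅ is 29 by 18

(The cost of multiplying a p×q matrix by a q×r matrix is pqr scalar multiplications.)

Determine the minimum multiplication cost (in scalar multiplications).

8508

Adjacent pairs: L₁L₂ = 22·22·4 = 1936; L₂L₃ = 22·4·25 = 2200; L₃L₄ = 4·25·29 = 2900; L₄L₅ = 25·29·18 = 13050.
Length 3: L₁..L₃: k=1: 0+2200+22·22·25=14300; k=2: 1936+0+22·4·25=4136 → min 4136 | L₂..L₄: k=2: 0+2900+22·4·29=5452; k=3: 2200+0+22·25·29=18150 → min 5452 | L₃..L₅: k=3: 0+13050+4·25·18=14850; k=4: 2900+0+4·29·18=4988 → min 4988.
Length 4: L₁..L₄: k=1: 0+5452+22·22·29=19488; k=2: 1936+2900+22·4·29=7388; k=3: 4136+0+22·25·29=20086 → min 7388 | L₂..L₅: k=2: 0+4988+22·4·18=6572; k=3: 2200+13050+22·25·18=25150; k=4: 5452+0+22·29·18=16936 → min 6572.
Length 5: L₁..L₅: k=1: 0+6572+22·22·18=15284; k=2: 1936+4988+22·4·18=8508; k=3: 4136+13050+22·25·18=27086; k=4: 7388+0+22·29·18=18872 → min 8508.
Optimal order: ((L₁ L₂) ((L₃ L₄) L₅)) with cost 8508.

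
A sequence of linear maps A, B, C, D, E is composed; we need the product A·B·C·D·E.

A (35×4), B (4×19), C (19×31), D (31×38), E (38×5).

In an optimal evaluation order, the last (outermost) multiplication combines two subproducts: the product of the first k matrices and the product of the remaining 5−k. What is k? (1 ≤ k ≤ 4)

Adjacent pairs: AB = 35·4·19 = 2660; BC = 4·19·31 = 2356; CD = 19·31·38 = 22382; DE = 31·38·5 = 5890.
Length 3: A..C: k=1: 0+2356+35·4·31=6696; k=2: 2660+0+35·19·31=23275 → min 6696 | B..D: k=2: 0+22382+4·19·38=25270; k=3: 2356+0+4·31·38=7068 → min 7068 | C..E: k=3: 0+5890+19·31·5=8835; k=4: 22382+0+19·38·5=25992 → min 8835.
Length 4: A..D: k=1: 0+7068+35·4·38=12388; k=2: 2660+22382+35·19·38=50312; k=3: 6696+0+35·31·38=47926 → min 12388 | B..E: k=2: 0+8835+4·19·5=9215; k=3: 2356+5890+4·31·5=8866; k=4: 7068+0+4·38·5=7828 → min 7828.
Top-level splits: k=1: (A..A)·(B..E) → 0+7828+35·4·5 = 8528; k=2: (A..B)·(C..E) → 2660+8835+35·19·5 = 14820; k=3: (A..C)·(D..E) → 6696+5890+35·31·5 = 18011; k=4: (A..D)·(E..E) → 12388+0+35·38·5 = 19038.
Best split is after A, i.e. k = 1.

1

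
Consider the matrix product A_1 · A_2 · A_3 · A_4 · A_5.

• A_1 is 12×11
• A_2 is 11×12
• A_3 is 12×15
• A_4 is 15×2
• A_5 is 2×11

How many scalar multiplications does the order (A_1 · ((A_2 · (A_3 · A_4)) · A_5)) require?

(A_3 · A_4): 12×15 by 15×2 → 12×2, cost 12·15·2 = 360
(A_2 · (A_3 · A_4)): 11×12 by 12×2 → 11×2, cost 11·12·2 = 264; cumulative 624
((A_2 · (A_3 · A_4)) · A_5): 11×2 by 2×11 → 11×11, cost 11·2·11 = 242; cumulative 866
(A_1 · ((A_2 · (A_3 · A_4)) · A_5)): 12×11 by 11×11 → 12×11, cost 12·11·11 = 1452; cumulative 2318
Total: 2318 scalar multiplications.

2318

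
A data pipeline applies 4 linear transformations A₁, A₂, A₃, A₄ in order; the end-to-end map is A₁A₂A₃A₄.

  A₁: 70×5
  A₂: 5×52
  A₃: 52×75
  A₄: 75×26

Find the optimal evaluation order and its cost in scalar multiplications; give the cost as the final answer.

38350

Adjacent pairs: A₁A₂ = 70·5·52 = 18200; A₂A₃ = 5·52·75 = 19500; A₃A₄ = 52·75·26 = 101400.
Length 3: A₁..A₃: k=1: 0+19500+70·5·75=45750; k=2: 18200+0+70·52·75=291200 → min 45750 | A₂..A₄: k=2: 0+101400+5·52·26=108160; k=3: 19500+0+5·75·26=29250 → min 29250.
Length 4: A₁..A₄: k=1: 0+29250+70·5·26=38350; k=2: 18200+101400+70·52·26=214240; k=3: 45750+0+70·75·26=182250 → min 38350.
Optimal parenthesization: (A₁((A₂A₃)A₄)) with cost 38350.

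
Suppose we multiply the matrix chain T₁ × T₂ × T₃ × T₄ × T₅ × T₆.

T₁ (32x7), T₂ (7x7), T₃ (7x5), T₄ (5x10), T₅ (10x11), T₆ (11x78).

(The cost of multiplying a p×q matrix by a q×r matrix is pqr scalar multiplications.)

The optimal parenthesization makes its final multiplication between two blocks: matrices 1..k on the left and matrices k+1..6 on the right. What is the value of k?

3

Adjacent pairs: T₁T₂ = 32·7·7 = 1568; T₂T₃ = 7·7·5 = 245; T₃T₄ = 7·5·10 = 350; T₄T₅ = 5·10·11 = 550; T₅T₆ = 10·11·78 = 8580.
Length 3: T₁..T₃: k=1: 0+245+32·7·5=1365; k=2: 1568+0+32·7·5=2688 → min 1365 | T₂..T₄: k=2: 0+350+7·7·10=840; k=3: 245+0+7·5·10=595 → min 595 | T₃..T₅: k=3: 0+550+7·5·11=935; k=4: 350+0+7·10·11=1120 → min 935 | T₄..T₆: k=4: 0+8580+5·10·78=12480; k=5: 550+0+5·11·78=4840 → min 4840.
Length 4: T₁..T₄: k=1: 0+595+32·7·10=2835; k=2: 1568+350+32·7·10=4158; k=3: 1365+0+32·5·10=2965 → min 2835 | T₂..T₅: k=2: 0+935+7·7·11=1474; k=3: 245+550+7·5·11=1180; k=4: 595+0+7·10·11=1365 → min 1180 | T₃..T₆: k=3: 0+4840+7·5·78=7570; k=4: 350+8580+7·10·78=14390; k=5: 935+0+7·11·78=6941 → min 6941.
Length 5: T₁..T₅: k=1: 0+1180+32·7·11=3644; k=2: 1568+935+32·7·11=4967; k=3: 1365+550+32·5·11=3675; k=4: 2835+0+32·10·11=6355 → min 3644 | T₂..T₆: k=2: 0+6941+7·7·78=10763; k=3: 245+4840+7·5·78=7815; k=4: 595+8580+7·10·78=14635; k=5: 1180+0+7·11·78=7186 → min 7186.
Top-level splits: k=1: (T₁..T₁)·(T₂..T₆) → 0+7186+32·7·78 = 24658; k=2: (T₁..T₂)·(T₃..T₆) → 1568+6941+32·7·78 = 25981; k=3: (T₁..T₃)·(T₄..T₆) → 1365+4840+32·5·78 = 18685; k=4: (T₁..T₄)·(T₅..T₆) → 2835+8580+32·10·78 = 36375; k=5: (T₁..T₅)·(T₆..T₆) → 3644+0+32·11·78 = 31100.
Best split is after T₃, i.e. k = 3.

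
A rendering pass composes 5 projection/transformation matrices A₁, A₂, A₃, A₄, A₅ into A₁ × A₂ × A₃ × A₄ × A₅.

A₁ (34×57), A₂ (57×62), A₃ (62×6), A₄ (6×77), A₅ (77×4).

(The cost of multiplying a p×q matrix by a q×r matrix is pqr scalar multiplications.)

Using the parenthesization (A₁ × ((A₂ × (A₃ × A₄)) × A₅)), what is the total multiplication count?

(A₃ × A₄): 62×6 by 6×77 → 62×77, cost 62·6·77 = 28644
(A₂ × (A₃ × A₄)): 57×62 by 62×77 → 57×77, cost 57·62·77 = 272118; cumulative 300762
((A₂ × (A₃ × A₄)) × A₅): 57×77 by 77×4 → 57×4, cost 57·77·4 = 17556; cumulative 318318
(A₁ × ((A₂ × (A₃ × A₄)) × A₅)): 34×57 by 57×4 → 34×4, cost 34·57·4 = 7752; cumulative 326070
Total: 326070 scalar multiplications.

326070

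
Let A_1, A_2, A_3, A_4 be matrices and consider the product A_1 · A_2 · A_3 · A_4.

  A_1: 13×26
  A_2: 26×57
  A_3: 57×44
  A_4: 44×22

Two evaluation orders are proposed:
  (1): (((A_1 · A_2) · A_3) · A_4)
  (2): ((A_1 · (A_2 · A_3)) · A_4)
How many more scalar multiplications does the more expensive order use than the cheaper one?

Order (1) = (((A_1 · A_2) · A_3) · A_4): (A_1 · A_2): 13×26 by 26×57 → 13×57, cost 13·26·57 = 19266; ((A_1 · A_2) · A_3): 13×57 by 57×44 → 13×44, cost 13·57·44 = 32604; cumulative 51870; (((A_1 · A_2) · A_3) · A_4): 13×44 by 44×22 → 13×22, cost 13·44·22 = 12584; cumulative 64454. Total 64454.
Order (2) = ((A_1 · (A_2 · A_3)) · A_4): (A_2 · A_3): 26×57 by 57×44 → 26×44, cost 26·57·44 = 65208; (A_1 · (A_2 · A_3)): 13×26 by 26×44 → 13×44, cost 13·26·44 = 14872; cumulative 80080; ((A_1 · (A_2 · A_3)) · A_4): 13×44 by 44×22 → 13×22, cost 13·44·22 = 12584; cumulative 92664. Total 92664.
Difference: |64454 − 92664| = 28210.

28210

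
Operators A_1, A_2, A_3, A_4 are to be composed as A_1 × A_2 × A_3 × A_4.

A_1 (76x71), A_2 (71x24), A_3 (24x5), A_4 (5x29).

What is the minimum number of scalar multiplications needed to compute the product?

46520

Adjacent pairs: A_1A_2 = 76·71·24 = 129504; A_2A_3 = 71·24·5 = 8520; A_3A_4 = 24·5·29 = 3480.
Length 3: A_1..A_3: k=1: 0+8520+76·71·5=35500; k=2: 129504+0+76·24·5=138624 → min 35500 | A_2..A_4: k=2: 0+3480+71·24·29=52896; k=3: 8520+0+71·5·29=18815 → min 18815.
Length 4: A_1..A_4: k=1: 0+18815+76·71·29=175299; k=2: 129504+3480+76·24·29=185880; k=3: 35500+0+76·5·29=46520 → min 46520.
Optimal order: ((A_1 × (A_2 × A_3)) × A_4) with cost 46520.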